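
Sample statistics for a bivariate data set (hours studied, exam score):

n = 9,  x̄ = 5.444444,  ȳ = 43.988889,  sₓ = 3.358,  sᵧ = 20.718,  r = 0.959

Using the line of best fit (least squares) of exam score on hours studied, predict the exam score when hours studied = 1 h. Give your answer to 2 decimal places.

17.69

b = r · sᵧ/sₓ = 0.959 · 20.718/3.358 = 5.916784
a = ȳ − b·x̄ = 43.988889 − 5.916784·5.444444 = 11.775288
ŷ(1) = a + b·1 = 11.775288 + 5.916784·1 = 17.692072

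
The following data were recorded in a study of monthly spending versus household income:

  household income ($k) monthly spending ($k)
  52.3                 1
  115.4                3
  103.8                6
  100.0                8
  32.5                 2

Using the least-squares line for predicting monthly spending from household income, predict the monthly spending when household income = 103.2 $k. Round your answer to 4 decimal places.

n = 5, Σx = 404, Σy = 20, Σxy = 1886.3, Σx² = 37883.14
Sxx = Σx² − (Σx)²/n = 37883.14 − 32643.2 = 5239.94
Sxy = Σxy − (Σx)(Σy)/n = 1886.3 − 1616 = 270.3
b = Sxy/Sxx = 270.3/5239.94 = 0.051585
a = ȳ − b·x̄ = 4 − 0.051585·80.8 = -0.168032
ŷ(103.2) = a + b·103.2 = -0.168032 + 0.051585·103.2 = 5.155494

5.1555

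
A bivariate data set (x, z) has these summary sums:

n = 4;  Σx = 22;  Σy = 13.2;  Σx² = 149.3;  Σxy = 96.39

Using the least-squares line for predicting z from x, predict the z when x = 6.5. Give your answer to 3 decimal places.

Sxx = Σx² − (Σx)²/n = 149.3 − 121 = 28.3
Sxy = Σxy − (Σx)(Σy)/n = 96.39 − 72.6 = 23.79
b = Sxy/Sxx = 23.79/28.3 = 0.840636
a = ȳ − b·x̄ = 3.3 − 0.840636·5.5 = -1.323498
ŷ(6.5) = a + b·6.5 = -1.323498 + 0.840636·6.5 = 4.140636

4.141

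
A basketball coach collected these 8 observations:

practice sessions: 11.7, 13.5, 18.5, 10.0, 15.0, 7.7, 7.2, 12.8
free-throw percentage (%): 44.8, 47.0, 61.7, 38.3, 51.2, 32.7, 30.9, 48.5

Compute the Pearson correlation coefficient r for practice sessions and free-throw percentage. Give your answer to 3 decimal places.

0.993

n = 8, Σx = 96.4, Σy = 355.1, Σxy = 4546.18, Σx² = 1261.36, Σy² = 16487.61
Sxx = Σx² − (Σx)²/n = 1261.36 − 1161.62 = 99.74
Sxy = Σxy − (Σx)(Σy)/n = 4546.18 − 4278.955 = 267.225
Syy = Σy² − (Σy)²/n = 16487.61 − 15762.00125 = 725.60875
r = Sxy/√(Sxx·Syy) = 267.225/√(72372.216725) = 267.225/269.020848 = 0.993325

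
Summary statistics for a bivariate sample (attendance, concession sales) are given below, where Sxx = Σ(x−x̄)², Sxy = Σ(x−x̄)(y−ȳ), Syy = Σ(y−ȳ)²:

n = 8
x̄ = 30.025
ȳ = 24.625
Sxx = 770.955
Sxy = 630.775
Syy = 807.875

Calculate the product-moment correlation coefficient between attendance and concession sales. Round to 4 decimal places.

0.7993

r = Sxy/√(Sxx·Syy) = 630.775/√(622835.270625) = 630.775/789.199132 = 0.799260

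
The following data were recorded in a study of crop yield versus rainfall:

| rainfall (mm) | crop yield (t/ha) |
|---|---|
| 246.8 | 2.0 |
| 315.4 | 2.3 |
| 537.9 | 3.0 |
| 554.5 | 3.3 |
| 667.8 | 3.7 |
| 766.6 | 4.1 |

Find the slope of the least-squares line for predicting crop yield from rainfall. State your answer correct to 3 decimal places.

0.004

n = 6, Σx = 3089, Σy = 18.4, Σxy = 10276.49, Σx² = 1790826.46
Sxx = Σx² − (Σx)²/n = 1790826.46 − 1590320.166667 = 200506.293333
Sxy = Σxy − (Σx)(Σy)/n = 10276.49 − 9472.933333 = 803.556667
b = Sxy/Sxx = 803.556667/200506.293333 = 0.004008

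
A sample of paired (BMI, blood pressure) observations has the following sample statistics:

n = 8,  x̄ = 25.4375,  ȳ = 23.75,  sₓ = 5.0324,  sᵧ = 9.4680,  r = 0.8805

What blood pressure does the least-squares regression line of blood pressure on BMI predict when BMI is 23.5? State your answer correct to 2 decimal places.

20.54

b = r · sᵧ/sₓ = 0.8805 · 9.468/5.0324 = 1.656580
a = ȳ − b·x̄ = 23.75 − 1.656580·25.4375 = -18.389258
ŷ(23.5) = a + b·23.5 = -18.389258 + 1.656580·23.5 = 20.540376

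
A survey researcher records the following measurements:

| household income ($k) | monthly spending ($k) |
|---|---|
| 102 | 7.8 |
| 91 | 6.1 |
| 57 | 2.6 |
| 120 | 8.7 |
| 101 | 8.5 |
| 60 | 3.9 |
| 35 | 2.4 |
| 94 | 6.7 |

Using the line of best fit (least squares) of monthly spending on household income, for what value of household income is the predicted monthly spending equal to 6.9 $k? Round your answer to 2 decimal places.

n = 8, Σx = 660, Σy = 46.7, Σxy = 4349.2, Σx² = 60196
Sxx = Σx² − (Σx)²/n = 60196 − 54450 = 5746
Sxy = Σxy − (Σx)(Σy)/n = 4349.2 − 3852.75 = 496.45
b = Sxy/Sxx = 496.45/5746 = 0.086399
a = ȳ − b·x̄ = 5.8375 − 0.086399·82.5 = -1.290437
Set a + b·x = 6.9: x = (6.9 − (-1.290437)) / 0.086399 = 94.797563

94.80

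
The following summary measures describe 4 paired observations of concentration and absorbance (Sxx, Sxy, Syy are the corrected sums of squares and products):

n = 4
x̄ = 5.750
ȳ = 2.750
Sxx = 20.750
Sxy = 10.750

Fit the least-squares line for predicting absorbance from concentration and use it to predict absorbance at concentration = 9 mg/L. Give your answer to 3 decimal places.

4.434

b = Sxy/Sxx = 10.75/20.75 = 0.518072
a = ȳ − b·x̄ = 2.75 − 0.518072·5.75 = -0.228916
ŷ(9) = a + b·9 = -0.228916 + 0.518072·9 = 4.433735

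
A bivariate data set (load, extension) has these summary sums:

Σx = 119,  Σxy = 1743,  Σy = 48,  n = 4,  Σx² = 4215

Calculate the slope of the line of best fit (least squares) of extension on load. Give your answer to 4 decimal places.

0.4668

Sxx = Σx² − (Σx)²/n = 4215 − 3540.25 = 674.75
Sxy = Σxy − (Σx)(Σy)/n = 1743 − 1428 = 315
b = Sxy/Sxx = 315/674.75 = 0.466840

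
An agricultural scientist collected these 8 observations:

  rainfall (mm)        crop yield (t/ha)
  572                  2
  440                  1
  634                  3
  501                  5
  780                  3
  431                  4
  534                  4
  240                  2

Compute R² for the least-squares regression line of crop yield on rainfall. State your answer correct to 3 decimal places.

0.036

n = 8, Σx = 4132, Σy = 24, Σxy = 12671, Σx² = 2310658, Σy² = 84
Sxx = Σx² − (Σx)²/n = 2310658 − 2134178 = 176480
Sxy = Σxy − (Σx)(Σy)/n = 12671 − 12396 = 275
Syy = Σy² − (Σy)²/n = 84 − 72 = 12
R² = Sxy²/(Sxx·Syy) = (275)²/(176480·12) = 0.035710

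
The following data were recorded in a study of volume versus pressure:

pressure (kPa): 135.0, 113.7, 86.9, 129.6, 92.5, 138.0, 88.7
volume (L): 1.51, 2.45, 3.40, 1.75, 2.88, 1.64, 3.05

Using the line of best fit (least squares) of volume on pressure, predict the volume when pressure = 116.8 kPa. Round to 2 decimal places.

2.23

n = 7, Σx = 784.4, Σy = 16.68, Σxy = 1767.93, Σx² = 90968.4
Sxx = Σx² − (Σx)²/n = 90968.4 − 87897.622857 = 3070.777143
Sxy = Σxy − (Σx)(Σy)/n = 1767.93 − 1869.113143 = -101.183143
b = Sxy/Sxx = -101.183143/3070.777143 = -0.032950
a = ȳ − b·x̄ = 2.382857 − (-0.032950)·112.057143 = 6.075178
ŷ(116.8) = a + b·116.8 = 6.075178 + (-0.032950)·116.8 = 2.226578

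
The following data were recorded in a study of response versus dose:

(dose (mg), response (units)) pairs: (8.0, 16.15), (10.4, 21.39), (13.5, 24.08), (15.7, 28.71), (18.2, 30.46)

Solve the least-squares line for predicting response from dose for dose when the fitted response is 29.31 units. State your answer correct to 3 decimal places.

16.857

n = 5, Σx = 65.8, Σy = 120.79, Σxy = 1681.855, Σx² = 932.14
Sxx = Σx² − (Σx)²/n = 932.14 − 865.928 = 66.212
Sxy = Σxy − (Σx)(Σy)/n = 1681.855 − 1589.5964 = 92.2586
b = Sxy/Sxx = 92.2586/66.212 = 1.393382
a = ȳ − b·x̄ = 24.158 − 1.393382·13.16 = 5.821095
Set a + b·x = 29.31: x = (29.31 − 5.821095) / 1.393382 = 16.857479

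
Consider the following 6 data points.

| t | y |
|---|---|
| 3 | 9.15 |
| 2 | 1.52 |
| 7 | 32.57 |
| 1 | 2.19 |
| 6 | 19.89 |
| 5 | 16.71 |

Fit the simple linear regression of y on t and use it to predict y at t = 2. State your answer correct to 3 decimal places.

3.997

n = 6, Σx = 24, Σy = 82.03, Σxy = 463.56, Σx² = 124
Sxx = Σx² − (Σx)²/n = 124 − 96 = 28
Sxy = Σxy − (Σx)(Σy)/n = 463.56 − 328.12 = 135.44
b = Sxy/Sxx = 135.44/28 = 4.837143
a = ȳ − b·x̄ = 13.671667 − 4.837143·4 = -5.676905
ŷ(2) = a + b·2 = -5.676905 + 4.837143·2 = 3.997381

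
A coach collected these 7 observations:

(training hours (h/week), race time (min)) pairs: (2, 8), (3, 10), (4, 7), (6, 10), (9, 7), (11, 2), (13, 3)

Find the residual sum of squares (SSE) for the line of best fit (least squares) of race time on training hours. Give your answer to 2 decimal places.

20.75

n = 7, Σx = 48, Σy = 47, Σxy = 258, Σx² = 436, Σy² = 375
Sxx = Σx² − (Σx)²/n = 436 − 329.142857 = 106.857143
Sxy = Σxy − (Σx)(Σy)/n = 258 − 322.285714 = -64.285714
Syy = Σy² − (Σy)²/n = 375 − 315.571429 = 59.428571
b = Sxy/Sxx = -64.285714/106.857143 = -0.601604
SSE = Syy − b·Sxy = 59.428571 − (-0.601604)·(-64.285714) = 20.754011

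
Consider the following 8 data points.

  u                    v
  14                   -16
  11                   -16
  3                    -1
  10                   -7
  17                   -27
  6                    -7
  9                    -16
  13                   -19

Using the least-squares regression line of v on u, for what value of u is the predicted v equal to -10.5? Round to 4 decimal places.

n = 8, Σx = 83, Σy = -109, Σxy = -1365, Σx² = 1001
Sxx = Σx² − (Σx)²/n = 1001 − 861.125 = 139.875
Sxy = Σxy − (Σx)(Σy)/n = -1365 − (-1130.875) = -234.125
b = Sxy/Sxx = -234.125/139.875 = -1.673816
a = ȳ − b·x̄ = -13.625 − (-1.673816)·10.375 = 3.740840
Set a + b·x = -10.5: x = (-10.5 − 3.740840) / (-1.673816) = 8.508009

8.5080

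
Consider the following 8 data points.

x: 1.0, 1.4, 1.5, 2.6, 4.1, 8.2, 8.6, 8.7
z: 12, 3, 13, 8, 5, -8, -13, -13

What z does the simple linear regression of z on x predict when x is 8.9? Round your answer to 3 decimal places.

n = 8, Σx = 36.1, Σy = 7, Σxy = -213.5, Σx² = 245.67
Sxx = Σx² − (Σx)²/n = 245.67 − 162.90125 = 82.76875
Sxy = Σxy − (Σx)(Σy)/n = -213.5 − 31.5875 = -245.0875
b = Sxy/Sxx = -245.0875/82.76875 = -2.961112
a = ȳ − b·x̄ = 0.875 − (-2.961112)·4.5125 = 14.237016
ŷ(8.9) = a + b·8.9 = 14.237016 + (-2.961112)·8.9 = -12.116877

-12.117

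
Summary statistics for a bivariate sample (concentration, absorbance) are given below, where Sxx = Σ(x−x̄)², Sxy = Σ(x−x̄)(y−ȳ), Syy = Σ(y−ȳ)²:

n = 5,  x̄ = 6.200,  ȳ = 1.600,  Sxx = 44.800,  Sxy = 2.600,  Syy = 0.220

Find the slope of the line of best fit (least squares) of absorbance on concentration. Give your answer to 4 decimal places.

0.0580

b = Sxy/Sxx = 2.6/44.8 = 0.058036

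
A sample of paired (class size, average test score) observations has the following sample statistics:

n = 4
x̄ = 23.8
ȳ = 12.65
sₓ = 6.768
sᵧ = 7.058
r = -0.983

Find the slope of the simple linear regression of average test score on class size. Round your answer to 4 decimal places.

-1.0251

b = r · sᵧ/sₓ = -0.983 · 7.058/6.768 = -1.025120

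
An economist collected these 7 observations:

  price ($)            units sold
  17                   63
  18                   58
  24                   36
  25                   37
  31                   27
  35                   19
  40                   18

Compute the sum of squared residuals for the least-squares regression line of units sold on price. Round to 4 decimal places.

166.6800

n = 7, Σx = 190, Σy = 258, Σxy = 6126, Σx² = 5600, Σy² = 11412
Sxx = Σx² − (Σx)²/n = 5600 − 5157.142857 = 442.857143
Sxy = Σxy − (Σx)(Σy)/n = 6126 − 7002.857143 = -876.857143
Syy = Σy² − (Σy)²/n = 11412 − 9509.142857 = 1902.857143
b = Sxy/Sxx = -876.857143/442.857143 = -1.98
SSE = Syy − b·Sxy = 1902.857143 − (-1.98)·(-876.857143) = 166.68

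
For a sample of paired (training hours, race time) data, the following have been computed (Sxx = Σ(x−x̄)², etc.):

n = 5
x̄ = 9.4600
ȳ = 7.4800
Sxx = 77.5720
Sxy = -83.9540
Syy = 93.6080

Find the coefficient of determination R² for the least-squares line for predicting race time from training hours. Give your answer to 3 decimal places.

0.971

R² = Sxy²/(Sxx·Syy) = (-83.954)²/(77.572·93.608) = 0.970655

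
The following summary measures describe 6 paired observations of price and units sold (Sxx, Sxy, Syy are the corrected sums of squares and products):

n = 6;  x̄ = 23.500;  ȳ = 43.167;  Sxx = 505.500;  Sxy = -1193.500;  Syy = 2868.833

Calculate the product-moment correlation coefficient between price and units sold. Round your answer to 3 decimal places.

-0.991

r = Sxy/√(Sxx·Syy) = -1193.5/√(1450195.0815) = -1193.5/1204.240458 = -0.991081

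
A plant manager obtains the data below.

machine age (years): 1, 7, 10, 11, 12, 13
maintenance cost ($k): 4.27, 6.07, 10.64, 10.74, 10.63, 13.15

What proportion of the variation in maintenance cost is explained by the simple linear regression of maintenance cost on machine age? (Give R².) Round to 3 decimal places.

n = 6, Σx = 54, Σy = 55.5, Σxy = 569.81, Σx² = 584, Σy² = 569.5544
Sxx = Σx² − (Σx)²/n = 584 − 486 = 98
Sxy = Σxy − (Σx)(Σy)/n = 569.81 − 499.5 = 70.31
Syy = Σy² − (Σy)²/n = 569.5544 − 513.375 = 56.1794
R² = Sxy²/(Sxx·Syy) = (70.31)²/(98·56.1794) = 0.897906

0.898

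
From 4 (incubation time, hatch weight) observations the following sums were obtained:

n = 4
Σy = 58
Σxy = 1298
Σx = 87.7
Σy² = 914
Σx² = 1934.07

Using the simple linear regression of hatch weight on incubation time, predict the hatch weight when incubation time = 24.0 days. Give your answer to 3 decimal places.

19.361

Sxx = Σx² − (Σx)²/n = 1934.07 − 1922.8225 = 11.2475
Sxy = Σxy − (Σx)(Σy)/n = 1298 − 1271.65 = 26.35
b = Sxy/Sxx = 26.35/11.2475 = 2.342743
a = ȳ − b·x̄ = 14.5 − 2.342743·21.925 = -36.864637
ŷ(24.0) = a + b·24.0 = -36.864637 + 2.342743·24 = 19.361191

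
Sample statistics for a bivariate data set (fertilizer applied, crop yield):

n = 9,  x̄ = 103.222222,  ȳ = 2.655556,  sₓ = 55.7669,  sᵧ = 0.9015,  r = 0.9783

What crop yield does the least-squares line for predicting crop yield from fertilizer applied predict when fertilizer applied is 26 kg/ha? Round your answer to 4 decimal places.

b = r · sᵧ/sₓ = 0.9783 · 0.9015/55.7669 = 0.015815
a = ȳ − b·x̄ = 2.655556 − 0.015815·103.222222 = 1.023126
ŷ(26) = a + b·26 = 1.023126 + 0.015815·26 = 1.434309

1.4343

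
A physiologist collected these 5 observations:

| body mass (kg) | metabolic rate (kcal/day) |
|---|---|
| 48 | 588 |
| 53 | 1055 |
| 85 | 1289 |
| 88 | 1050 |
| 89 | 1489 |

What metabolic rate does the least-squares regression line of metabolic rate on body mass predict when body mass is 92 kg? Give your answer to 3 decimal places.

n = 5, Σx = 363, Σy = 5471, Σxy = 418625, Σx² = 28003
Sxx = Σx² − (Σx)²/n = 28003 − 26353.8 = 1649.2
Sxy = Σxy − (Σx)(Σy)/n = 418625 − 397194.6 = 21430.4
b = Sxy/Sxx = 21430.4/1649.2 = 12.994422
a = ȳ − b·x̄ = 1094.2 − 12.994422·72.6 = 150.804996
ŷ(92) = a + b·92 = 150.804996 + 12.994422·92 = 1346.291778

1346.292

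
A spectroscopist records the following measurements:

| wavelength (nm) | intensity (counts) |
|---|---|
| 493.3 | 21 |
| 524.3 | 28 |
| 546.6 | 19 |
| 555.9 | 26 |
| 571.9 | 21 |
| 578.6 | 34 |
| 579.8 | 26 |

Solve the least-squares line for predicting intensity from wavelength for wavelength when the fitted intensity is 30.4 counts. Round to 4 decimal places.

n = 7, Σx = 3850.4, Σy = 175, Σxy = 96635.6, Σx² = 2124047.36
Sxx = Σx² − (Σx)²/n = 2124047.36 − 2117940.022857 = 6107.337143
Sxy = Σxy − (Σx)(Σy)/n = 96635.6 − 96260 = 375.6
b = Sxy/Sxx = 375.6/6107.337143 = 0.061500
a = ȳ − b·x̄ = 25 − 0.061500·550.057143 = -8.828403
Set a + b·x = 30.4: x = (30.4 − (-8.828403)) / 0.061500 = 637.862309

637.8623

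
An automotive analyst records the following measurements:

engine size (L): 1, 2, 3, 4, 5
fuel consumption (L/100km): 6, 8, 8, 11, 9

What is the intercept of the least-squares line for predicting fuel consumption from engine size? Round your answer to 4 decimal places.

5.7000

n = 5, Σx = 15, Σy = 42, Σxy = 135, Σx² = 55
Sxx = Σx² − (Σx)²/n = 55 − 45 = 10
Sxy = Σxy − (Σx)(Σy)/n = 135 − 126 = 9
b = Sxy/Sxx = 9/10 = 0.9
a = ȳ − b·x̄ = 8.4 − 0.9·3 = 5.7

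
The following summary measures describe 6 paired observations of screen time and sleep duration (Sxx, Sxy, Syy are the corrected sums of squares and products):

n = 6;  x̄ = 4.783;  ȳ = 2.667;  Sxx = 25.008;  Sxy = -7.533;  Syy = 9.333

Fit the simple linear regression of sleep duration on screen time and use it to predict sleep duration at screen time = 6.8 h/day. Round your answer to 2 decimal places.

b = Sxy/Sxx = -7.533/25.008 = -0.301224
a = ȳ − b·x̄ = 2.667 − (-0.301224)·4.783 = 4.107753
ŷ(6.8) = a + b·6.8 = 4.107753 + (-0.301224)·6.8 = 2.059432

2.06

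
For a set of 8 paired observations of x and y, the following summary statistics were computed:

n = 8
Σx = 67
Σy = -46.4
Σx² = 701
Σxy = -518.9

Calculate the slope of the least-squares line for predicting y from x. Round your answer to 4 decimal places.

-0.9315

Sxx = Σx² − (Σx)²/n = 701 − 561.125 = 139.875
Sxy = Σxy − (Σx)(Σy)/n = -518.9 − (-388.6) = -130.3
b = Sxy/Sxx = -130.3/139.875 = -0.931546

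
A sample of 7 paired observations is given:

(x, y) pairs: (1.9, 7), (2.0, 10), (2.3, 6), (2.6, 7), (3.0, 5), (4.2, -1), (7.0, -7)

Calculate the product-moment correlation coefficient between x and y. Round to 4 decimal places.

-0.9692

n = 7, Σx = 23, Σy = 27, Σxy = 27.1, Σx² = 95.3, Σy² = 309
Sxx = Σx² − (Σx)²/n = 95.3 − 75.571429 = 19.728571
Sxy = Σxy − (Σx)(Σy)/n = 27.1 − 88.714286 = -61.614286
Syy = Σy² − (Σy)²/n = 309 − 104.142857 = 204.857143
r = Sxy/√(Sxx·Syy) = -61.614286/√(4041.538776) = -61.614286/63.573098 = -0.969188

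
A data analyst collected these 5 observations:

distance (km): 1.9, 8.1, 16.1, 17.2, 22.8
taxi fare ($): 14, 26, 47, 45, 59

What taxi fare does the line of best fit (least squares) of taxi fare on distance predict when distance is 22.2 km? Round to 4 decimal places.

57.7397

n = 5, Σx = 66.1, Σy = 191, Σxy = 3113.1, Σx² = 1144.11
Sxx = Σx² − (Σx)²/n = 1144.11 − 873.842 = 270.268
Sxy = Σxy − (Σx)(Σy)/n = 3113.1 − 2525.02 = 588.08
b = Sxy/Sxx = 588.08/270.268 = 2.175914
a = ȳ − b·x̄ = 38.2 − 2.175914·13.22 = 9.434413
ŷ(22.2) = a + b·22.2 = 9.434413 + 2.175914·22.2 = 57.739710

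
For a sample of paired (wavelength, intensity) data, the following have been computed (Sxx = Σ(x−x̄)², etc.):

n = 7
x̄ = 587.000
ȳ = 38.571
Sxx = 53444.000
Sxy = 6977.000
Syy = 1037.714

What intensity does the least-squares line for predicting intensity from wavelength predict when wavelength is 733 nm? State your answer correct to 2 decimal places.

57.63

b = Sxy/Sxx = 6977/53444 = 0.130548
a = ȳ − b·x̄ = 38.571 − 0.130548·587 = -38.060596
ŷ(733) = a + b·733 = -38.060596 + 0.130548·733 = 57.630988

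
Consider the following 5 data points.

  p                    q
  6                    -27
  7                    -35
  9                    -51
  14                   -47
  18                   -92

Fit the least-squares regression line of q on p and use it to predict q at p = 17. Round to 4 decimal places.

-78.0467

n = 5, Σx = 54, Σy = -252, Σxy = -3180, Σx² = 686
Sxx = Σx² − (Σx)²/n = 686 − 583.2 = 102.8
Sxy = Σxy − (Σx)(Σy)/n = -3180 − (-2721.6) = -458.4
b = Sxy/Sxx = -458.4/102.8 = -4.459144
a = ȳ − b·x̄ = -50.4 − (-4.459144)·10.8 = -2.241245
ŷ(17) = a + b·17 = -2.241245 + (-4.459144)·17 = -78.046693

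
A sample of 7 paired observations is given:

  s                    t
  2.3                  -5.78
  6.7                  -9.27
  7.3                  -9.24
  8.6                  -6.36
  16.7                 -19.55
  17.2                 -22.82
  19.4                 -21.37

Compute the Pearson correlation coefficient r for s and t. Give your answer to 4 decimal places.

-0.9509

n = 7, Σx = 78.2, Σy = -94.39, Σxy = -1331.118, Σx² = 1128.52, Σy² = 1604.8003
Sxx = Σx² − (Σx)²/n = 1128.52 − 873.605714 = 254.914286
Sxy = Σxy − (Σx)(Σy)/n = -1331.118 − (-1054.471143) = -276.646857
Syy = Σy² − (Σy)²/n = 1604.8003 − 1272.781729 = 332.018571
r = Sxy/√(Sxx·Syy) = -276.646857/√(84636.276980) = -276.646857/290.923146 = -0.950928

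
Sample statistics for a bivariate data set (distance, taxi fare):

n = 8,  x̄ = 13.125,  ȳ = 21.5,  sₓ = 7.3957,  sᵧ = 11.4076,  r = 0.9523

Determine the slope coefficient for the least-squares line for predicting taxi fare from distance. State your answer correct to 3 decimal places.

1.469

b = r · sᵧ/sₓ = 0.9523 · 11.4076/7.3957 = 1.468888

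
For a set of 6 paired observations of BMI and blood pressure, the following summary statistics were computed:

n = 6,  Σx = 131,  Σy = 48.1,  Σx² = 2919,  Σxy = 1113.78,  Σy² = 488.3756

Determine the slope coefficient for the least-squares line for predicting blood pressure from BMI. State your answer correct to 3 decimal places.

Sxx = Σx² − (Σx)²/n = 2919 − 2860.166667 = 58.833333
Sxy = Σxy − (Σx)(Σy)/n = 1113.78 − 1050.183333 = 63.596667
b = Sxy/Sxx = 63.596667/58.833333 = 1.080963

1.081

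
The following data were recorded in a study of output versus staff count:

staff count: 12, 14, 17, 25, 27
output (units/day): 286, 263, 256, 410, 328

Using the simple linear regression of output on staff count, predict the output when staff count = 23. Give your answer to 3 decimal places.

n = 5, Σx = 95, Σy = 1543, Σxy = 30572, Σx² = 1983
Sxx = Σx² − (Σx)²/n = 1983 − 1805 = 178
Sxy = Σxy − (Σx)(Σy)/n = 30572 − 29317 = 1255
b = Sxy/Sxx = 1255/178 = 7.050562
a = ȳ − b·x̄ = 308.6 − 7.050562·19 = 174.639326
ŷ(23) = a + b·23 = 174.639326 + 7.050562·23 = 336.802247

336.802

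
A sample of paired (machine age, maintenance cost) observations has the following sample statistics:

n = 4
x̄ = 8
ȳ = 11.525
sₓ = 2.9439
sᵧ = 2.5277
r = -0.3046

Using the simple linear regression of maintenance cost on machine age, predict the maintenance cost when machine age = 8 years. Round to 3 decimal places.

b = r · sᵧ/sₓ = -0.3046 · 2.5277/2.9439 = -0.261537
a = ȳ − b·x̄ = 11.525 − (-0.261537)·8 = 13.617292
ŷ(8) = a + b·8 = 13.617292 + (-0.261537)·8 = 11.525

11.525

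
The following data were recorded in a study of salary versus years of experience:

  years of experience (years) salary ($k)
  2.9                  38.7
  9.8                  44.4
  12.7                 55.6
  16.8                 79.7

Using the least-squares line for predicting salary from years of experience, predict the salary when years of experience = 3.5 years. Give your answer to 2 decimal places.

n = 4, Σx = 42.2, Σy = 218.4, Σxy = 2592.43, Σx² = 547.98
Sxx = Σx² − (Σx)²/n = 547.98 − 445.21 = 102.77
Sxy = Σxy − (Σx)(Σy)/n = 2592.43 − 2304.12 = 288.31
b = Sxy/Sxx = 288.31/102.77 = 2.805391
a = ȳ − b·x̄ = 54.6 − 2.805391·10.55 = 25.003128
ŷ(3.5) = a + b·3.5 = 25.003128 + 2.805391·3.5 = 34.821996

34.82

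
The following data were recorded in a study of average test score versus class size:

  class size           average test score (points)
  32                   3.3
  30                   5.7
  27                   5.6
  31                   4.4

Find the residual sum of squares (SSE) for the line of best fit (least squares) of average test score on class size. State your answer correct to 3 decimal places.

1.447

n = 4, Σx = 120, Σy = 19, Σxy = 564.2, Σx² = 3614, Σy² = 94.1
Sxx = Σx² − (Σx)²/n = 3614 − 3600 = 14
Sxy = Σxy − (Σx)(Σy)/n = 564.2 − 570 = -5.8
Syy = Σy² − (Σy)²/n = 94.1 − 90.25 = 3.85
b = Sxy/Sxx = -5.8/14 = -0.414286
SSE = Syy − b·Sxy = 3.85 − (-0.414286)·(-5.8) = 1.447143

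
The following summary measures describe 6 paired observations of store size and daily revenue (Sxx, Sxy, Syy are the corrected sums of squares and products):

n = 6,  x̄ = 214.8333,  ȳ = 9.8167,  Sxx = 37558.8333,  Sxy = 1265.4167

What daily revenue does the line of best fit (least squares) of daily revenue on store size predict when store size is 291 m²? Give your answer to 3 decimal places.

12.383

b = Sxy/Sxx = 1265.4167/37558.8333 = 0.033692
a = ȳ − b·x̄ = 9.8167 − 0.033692·214.8333 = 2.578625
ŷ(291) = a + b·291 = 2.578625 + 0.033692·291 = 12.382877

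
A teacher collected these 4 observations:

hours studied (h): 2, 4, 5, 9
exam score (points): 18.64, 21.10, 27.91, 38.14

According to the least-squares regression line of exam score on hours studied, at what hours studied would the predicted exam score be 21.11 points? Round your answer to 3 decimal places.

n = 4, Σx = 20, Σy = 105.79, Σxy = 604.49, Σx² = 126
Sxx = Σx² − (Σx)²/n = 126 − 100 = 26
Sxy = Σxy − (Σx)(Σy)/n = 604.49 − 528.95 = 75.54
b = Sxy/Sxx = 75.54/26 = 2.905385
a = ȳ − b·x̄ = 26.4475 − 2.905385·5 = 11.920577
Set a + b·x = 21.11: x = (21.11 − 11.920577) / 2.905385 = 3.162894

3.163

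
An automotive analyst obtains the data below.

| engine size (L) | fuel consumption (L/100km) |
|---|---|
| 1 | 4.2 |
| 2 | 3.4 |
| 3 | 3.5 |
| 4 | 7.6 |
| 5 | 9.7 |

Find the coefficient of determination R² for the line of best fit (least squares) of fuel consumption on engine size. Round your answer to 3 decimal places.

n = 5, Σx = 15, Σy = 28.4, Σxy = 100.4, Σx² = 55, Σy² = 193.3
Sxx = Σx² − (Σx)²/n = 55 − 45 = 10
Sxy = Σxy − (Σx)(Σy)/n = 100.4 − 85.2 = 15.2
Syy = Σy² − (Σy)²/n = 193.3 − 161.312 = 31.988
R² = Sxy²/(Sxx·Syy) = (15.2)²/(10·31.988) = 0.722271

0.722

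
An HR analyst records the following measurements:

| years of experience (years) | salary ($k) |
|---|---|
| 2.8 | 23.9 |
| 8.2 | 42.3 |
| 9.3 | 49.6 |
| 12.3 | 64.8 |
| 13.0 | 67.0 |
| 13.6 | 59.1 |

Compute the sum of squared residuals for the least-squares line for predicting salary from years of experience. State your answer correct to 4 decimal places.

n = 6, Σx = 59.2, Σy = 306.7, Σxy = 3346.86, Σx² = 666.82, Σy² = 17001.51
Sxx = Σx² − (Σx)²/n = 666.82 − 584.106667 = 82.713333
Sxy = Σxy − (Σx)(Σy)/n = 3346.86 − 3026.106667 = 320.753333
Syy = Σy² − (Σy)²/n = 17001.51 − 15677.481667 = 1324.028333
b = Sxy/Sxx = 320.753333/82.713333 = 3.877892
SSE = Syy − b·Sxy = 1324.028333 − 3.877892·320.753333 = 80.181704

80.1817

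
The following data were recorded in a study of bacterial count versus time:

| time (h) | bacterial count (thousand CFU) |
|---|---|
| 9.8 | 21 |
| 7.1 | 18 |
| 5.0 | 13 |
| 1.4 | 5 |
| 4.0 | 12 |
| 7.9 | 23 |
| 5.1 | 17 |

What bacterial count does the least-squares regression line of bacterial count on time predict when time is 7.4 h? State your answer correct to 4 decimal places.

n = 7, Σx = 40.3, Σy = 109, Σxy = 722, Σx² = 277.83
Sxx = Σx² − (Σx)²/n = 277.83 − 232.012857 = 45.817143
Sxy = Σxy − (Σx)(Σy)/n = 722 − 627.528571 = 94.471429
b = Sxy/Sxx = 94.471429/45.817143 = 2.061923
a = ȳ − b·x̄ = 15.571429 − 2.061923·5.757143 = 3.700642
ŷ(7.4) = a + b·7.4 = 3.700642 + 2.061923·7.4 = 18.958874

18.9589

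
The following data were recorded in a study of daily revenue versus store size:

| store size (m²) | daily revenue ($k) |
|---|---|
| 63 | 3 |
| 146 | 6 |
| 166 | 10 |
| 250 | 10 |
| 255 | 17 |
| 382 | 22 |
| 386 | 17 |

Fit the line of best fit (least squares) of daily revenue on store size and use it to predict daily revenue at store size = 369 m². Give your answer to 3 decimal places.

n = 7, Σx = 1648, Σy = 85, Σxy = 24526, Σx² = 475286
Sxx = Σx² − (Σx)²/n = 475286 − 387986.285714 = 87299.714286
Sxy = Σxy − (Σx)(Σy)/n = 24526 − 20011.428571 = 4514.571429
b = Sxy/Sxx = 4514.571429/87299.714286 = 0.051713
a = ȳ − b·x̄ = 12.142857 − 0.051713·235.428571 = -0.031972
ŷ(369) = a + b·369 = -0.031972 + 0.051713·369 = 19.050300

19.050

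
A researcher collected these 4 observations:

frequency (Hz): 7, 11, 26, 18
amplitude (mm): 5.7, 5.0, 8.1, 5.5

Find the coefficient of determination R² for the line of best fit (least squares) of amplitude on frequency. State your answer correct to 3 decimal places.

0.648

n = 4, Σx = 62, Σy = 24.3, Σxy = 404.5, Σx² = 1170, Σy² = 153.35
Sxx = Σx² − (Σx)²/n = 1170 − 961 = 209
Sxy = Σxy − (Σx)(Σy)/n = 404.5 − 376.65 = 27.85
Syy = Σy² − (Σy)²/n = 153.35 − 147.6225 = 5.7275
R² = Sxy²/(Sxx·Syy) = (27.85)²/(209·5.7275) = 0.647946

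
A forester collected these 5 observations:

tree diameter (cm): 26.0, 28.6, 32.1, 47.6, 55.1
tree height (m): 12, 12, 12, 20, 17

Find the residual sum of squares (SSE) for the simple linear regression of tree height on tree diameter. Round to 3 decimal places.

13.998

n = 5, Σx = 189.4, Σy = 73, Σxy = 2929.1, Σx² = 7826.14, Σy² = 1121
Sxx = Σx² − (Σx)²/n = 7826.14 − 7174.472 = 651.668
Sxy = Σxy − (Σx)(Σy)/n = 2929.1 − 2765.24 = 163.86
Syy = Σy² − (Σy)²/n = 1121 − 1065.8 = 55.2
b = Sxy/Sxx = 163.86/651.668 = 0.251447
SSE = Syy − b·Sxy = 55.2 − 0.251447·163.86 = 13.997885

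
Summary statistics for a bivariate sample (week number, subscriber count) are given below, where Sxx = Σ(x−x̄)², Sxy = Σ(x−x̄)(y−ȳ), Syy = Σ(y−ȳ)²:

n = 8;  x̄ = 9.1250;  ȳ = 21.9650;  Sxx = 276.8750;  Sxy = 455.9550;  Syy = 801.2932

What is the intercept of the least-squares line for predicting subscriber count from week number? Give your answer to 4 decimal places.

6.9380

b = Sxy/Sxx = 455.955/276.875 = 1.646790
a = ȳ − b·x̄ = 21.965 − 1.646790·9.125 = 6.938041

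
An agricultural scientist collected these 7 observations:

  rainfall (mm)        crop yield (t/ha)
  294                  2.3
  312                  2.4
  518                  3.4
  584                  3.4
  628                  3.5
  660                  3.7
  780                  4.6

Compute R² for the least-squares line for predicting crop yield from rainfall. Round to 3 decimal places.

n = 7, Σx = 3776, Σy = 23.3, Σxy = 13399.8, Σx² = 2231544, Σy² = 81.27
Sxx = Σx² − (Σx)²/n = 2231544 − 2036882.285714 = 194661.714286
Sxy = Σxy − (Σx)(Σy)/n = 13399.8 − 12568.685714 = 831.114286
Syy = Σy² − (Σy)²/n = 81.27 − 77.555714 = 3.714286
R² = Sxy²/(Sxx·Syy) = (831.114286)²/(194661.714286·3.714286) = 0.955357

0.955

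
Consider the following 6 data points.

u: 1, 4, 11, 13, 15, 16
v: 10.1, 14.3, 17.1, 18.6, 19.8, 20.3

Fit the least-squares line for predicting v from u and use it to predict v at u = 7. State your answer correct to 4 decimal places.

n = 6, Σx = 60, Σy = 100.2, Σxy = 1119, Σx² = 788
Sxx = Σx² − (Σx)²/n = 788 − 600 = 188
Sxy = Σxy − (Σx)(Σy)/n = 1119 − 1002 = 117
b = Sxy/Sxx = 117/188 = 0.622340
a = ȳ − b·x̄ = 16.7 − 0.622340·10 = 10.476596
ŷ(7) = a + b·7 = 10.476596 + 0.622340·7 = 14.832979

14.8330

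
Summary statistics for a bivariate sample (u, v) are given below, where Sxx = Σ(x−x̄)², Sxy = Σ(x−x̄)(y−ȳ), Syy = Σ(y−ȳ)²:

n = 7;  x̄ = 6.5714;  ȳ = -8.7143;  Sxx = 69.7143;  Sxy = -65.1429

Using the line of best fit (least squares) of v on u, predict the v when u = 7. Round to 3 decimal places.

b = Sxy/Sxx = -65.1429/69.7143 = -0.934427
a = ȳ − b·x̄ = -8.7143 − (-0.934427)·6.5714 = -2.573809
ŷ(7) = a + b·7 = -2.573809 + (-0.934427)·7 = -9.114795

-9.115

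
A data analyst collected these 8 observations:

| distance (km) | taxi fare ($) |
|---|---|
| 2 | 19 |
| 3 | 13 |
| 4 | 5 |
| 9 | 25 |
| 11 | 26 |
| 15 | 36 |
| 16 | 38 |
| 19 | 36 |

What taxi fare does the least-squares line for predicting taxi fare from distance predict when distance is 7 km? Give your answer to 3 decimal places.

19.991

n = 8, Σx = 79, Σy = 198, Σxy = 2440, Σx² = 1073
Sxx = Σx² − (Σx)²/n = 1073 − 780.125 = 292.875
Sxy = Σxy − (Σx)(Σy)/n = 2440 − 1955.25 = 484.75
b = Sxy/Sxx = 484.75/292.875 = 1.655143
a = ȳ − b·x̄ = 24.75 − 1.655143·9.875 = 8.405463
ŷ(7) = a + b·7 = 8.405463 + 1.655143·7 = 19.991464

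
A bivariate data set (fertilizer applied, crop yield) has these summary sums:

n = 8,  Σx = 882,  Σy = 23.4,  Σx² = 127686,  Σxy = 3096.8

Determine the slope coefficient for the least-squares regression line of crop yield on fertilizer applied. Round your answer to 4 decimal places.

Sxx = Σx² − (Σx)²/n = 127686 − 97240.5 = 30445.5
Sxy = Σxy − (Σx)(Σy)/n = 3096.8 − 2579.85 = 516.95
b = Sxy/Sxx = 516.95/30445.5 = 0.016980

0.0170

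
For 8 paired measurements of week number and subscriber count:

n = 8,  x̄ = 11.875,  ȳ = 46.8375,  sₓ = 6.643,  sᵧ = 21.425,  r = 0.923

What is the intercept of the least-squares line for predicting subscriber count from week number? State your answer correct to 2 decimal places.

11.49

b = r · sᵧ/sₓ = 0.923 · 21.425/6.643 = 2.976859
a = ȳ − b·x̄ = 46.8375 − 2.976859·11.875 = 11.487298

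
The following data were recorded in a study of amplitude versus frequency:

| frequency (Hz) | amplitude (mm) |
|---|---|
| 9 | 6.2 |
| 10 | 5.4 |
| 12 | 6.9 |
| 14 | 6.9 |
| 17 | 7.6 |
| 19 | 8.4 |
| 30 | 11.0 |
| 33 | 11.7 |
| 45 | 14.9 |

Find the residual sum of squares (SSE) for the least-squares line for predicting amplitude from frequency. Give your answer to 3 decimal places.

0.793

n = 9, Σx = 189, Σy = 79, Σxy = 1964.6, Σx² = 5185, Σy² = 771.04
Sxx = Σx² − (Σx)²/n = 5185 − 3969 = 1216
Sxy = Σxy − (Σx)(Σy)/n = 1964.6 − 1659 = 305.6
Syy = Σy² − (Σy)²/n = 771.04 − 693.444444 = 77.595556
b = Sxy/Sxx = 305.6/1216 = 0.251316
SSE = Syy − b·Sxy = 77.595556 − 0.251316·305.6 = 0.793450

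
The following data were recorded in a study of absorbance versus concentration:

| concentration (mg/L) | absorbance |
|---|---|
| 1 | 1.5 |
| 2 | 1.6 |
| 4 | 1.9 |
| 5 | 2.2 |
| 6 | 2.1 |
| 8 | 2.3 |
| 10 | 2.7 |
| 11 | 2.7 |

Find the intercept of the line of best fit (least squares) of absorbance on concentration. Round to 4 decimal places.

1.4058

n = 8, Σx = 47, Σy = 17, Σxy = 111, Σx² = 367
Sxx = Σx² − (Σx)²/n = 367 − 276.125 = 90.875
Sxy = Σxy − (Σx)(Σy)/n = 111 − 99.875 = 11.125
b = Sxy/Sxx = 11.125/90.875 = 0.122421
a = ȳ − b·x̄ = 2.125 − 0.122421·5.875 = 1.405777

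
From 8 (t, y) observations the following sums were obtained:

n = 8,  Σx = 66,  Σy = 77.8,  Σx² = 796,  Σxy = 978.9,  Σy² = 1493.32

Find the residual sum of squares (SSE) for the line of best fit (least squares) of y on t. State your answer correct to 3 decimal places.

285.014

Sxx = Σx² − (Σx)²/n = 796 − 544.5 = 251.5
Sxy = Σxy − (Σx)(Σy)/n = 978.9 − 641.85 = 337.05
Syy = Σy² − (Σy)²/n = 1493.32 − 756.605 = 736.715
b = Sxy/Sxx = 337.05/251.5 = 1.340159
SSE = Syy − b·Sxy = 736.715 − 1.340159·337.05 = 285.014394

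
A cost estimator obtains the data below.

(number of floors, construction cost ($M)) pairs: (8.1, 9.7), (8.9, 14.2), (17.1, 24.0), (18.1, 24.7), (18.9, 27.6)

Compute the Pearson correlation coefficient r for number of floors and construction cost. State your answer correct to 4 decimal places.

0.9846

n = 5, Σx = 71.1, Σy = 100.2, Σxy = 1584.06, Σx² = 1122.05, Σy² = 2243.58
Sxx = Σx² − (Σx)²/n = 1122.05 − 1011.042 = 111.008
Sxy = Σxy − (Σx)(Σy)/n = 1584.06 − 1424.844 = 159.216
Syy = Σy² − (Σy)²/n = 2243.58 − 2008.008 = 235.572
r = Sxy/√(Sxx·Syy) = 159.216/√(26150.376576) = 159.216/161.710781 = 0.984573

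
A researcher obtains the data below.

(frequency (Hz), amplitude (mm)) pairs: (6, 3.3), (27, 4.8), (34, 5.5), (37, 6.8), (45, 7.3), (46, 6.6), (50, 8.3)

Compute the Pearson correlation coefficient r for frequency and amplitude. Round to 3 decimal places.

0.952

n = 7, Σx = 245, Σy = 42.6, Σxy = 1635.1, Σx² = 9931, Σy² = 276.16
Sxx = Σx² − (Σx)²/n = 9931 − 8575 = 1356
Sxy = Σxy − (Σx)(Σy)/n = 1635.1 − 1491 = 144.1
Syy = Σy² − (Σy)²/n = 276.16 − 259.251429 = 16.908571
r = Sxy/√(Sxx·Syy) = 144.1/√(22928.022857) = 144.1/151.420021 = 0.951658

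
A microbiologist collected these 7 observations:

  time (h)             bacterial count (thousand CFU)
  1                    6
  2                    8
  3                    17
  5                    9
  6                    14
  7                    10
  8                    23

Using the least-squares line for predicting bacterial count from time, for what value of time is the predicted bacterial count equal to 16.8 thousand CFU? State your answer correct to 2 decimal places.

n = 7, Σx = 32, Σy = 87, Σxy = 456, Σx² = 188
Sxx = Σx² − (Σx)²/n = 188 − 146.285714 = 41.714286
Sxy = Σxy − (Σx)(Σy)/n = 456 − 397.714286 = 58.285714
b = Sxy/Sxx = 58.285714/41.714286 = 1.397260
a = ȳ − b·x̄ = 12.428571 − 1.397260·4.571429 = 6.041096
Set a + b·x = 16.8: x = (16.8 − 6.041096) / 1.397260 = 7.7

7.70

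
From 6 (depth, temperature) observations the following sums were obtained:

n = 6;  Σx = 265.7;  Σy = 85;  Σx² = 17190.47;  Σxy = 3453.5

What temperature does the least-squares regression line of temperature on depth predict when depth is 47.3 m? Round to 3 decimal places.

Sxx = Σx² − (Σx)²/n = 17190.47 − 11766.081667 = 5424.388333
Sxy = Σxy − (Σx)(Σy)/n = 3453.5 − 3764.083333 = -310.583333
b = Sxy/Sxx = -310.583333/5424.388333 = -0.057257
a = ȳ − b·x̄ = 14.166667 − (-0.057257)·44.283333 = 16.702190
ŷ(47.3) = a + b·47.3 = 16.702190 + (-0.057257)·47.3 = 13.993942

13.994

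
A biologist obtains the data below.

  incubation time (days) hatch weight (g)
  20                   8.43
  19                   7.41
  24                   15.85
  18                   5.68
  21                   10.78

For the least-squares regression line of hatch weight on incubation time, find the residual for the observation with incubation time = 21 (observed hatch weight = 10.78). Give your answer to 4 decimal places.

0.1269

n = 5, Σx = 102, Σy = 48.15, Σxy = 1018.41, Σx² = 2102
Sxx = Σx² − (Σx)²/n = 2102 − 2080.8 = 21.2
Sxy = Σxy − (Σx)(Σy)/n = 1018.41 − 982.26 = 36.15
b = Sxy/Sxx = 36.15/21.2 = 1.705189
a = ȳ − b·x̄ = 9.63 − 1.705189·20.4 = -25.155849
ŷ(21) = -25.155849 + 1.705189·21 = 10.653113
residual = y − ŷ = 10.78 − 10.653113 = 0.126887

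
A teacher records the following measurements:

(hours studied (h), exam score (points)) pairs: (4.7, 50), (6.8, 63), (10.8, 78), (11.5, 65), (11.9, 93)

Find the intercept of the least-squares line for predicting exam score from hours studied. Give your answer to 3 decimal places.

31.993

n = 5, Σx = 45.7, Σy = 349, Σxy = 3360, Σx² = 458.83
Sxx = Σx² − (Σx)²/n = 458.83 − 417.698 = 41.132
Sxy = Σxy − (Σx)(Σy)/n = 3360 − 3189.86 = 170.14
b = Sxy/Sxx = 170.14/41.132 = 4.136439
a = ȳ − b·x̄ = 69.8 − 4.136439·9.14 = 31.992950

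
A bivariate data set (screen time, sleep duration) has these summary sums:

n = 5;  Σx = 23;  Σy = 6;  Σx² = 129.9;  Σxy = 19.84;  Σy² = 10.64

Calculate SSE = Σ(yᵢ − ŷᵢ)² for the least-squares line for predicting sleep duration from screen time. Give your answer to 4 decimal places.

0.9413

Sxx = Σx² − (Σx)²/n = 129.9 − 105.8 = 24.1
Sxy = Σxy − (Σx)(Σy)/n = 19.84 − 27.6 = -7.76
Syy = Σy² − (Σy)²/n = 10.64 − 7.2 = 3.44
b = Sxy/Sxx = -7.76/24.1 = -0.321992
SSE = Syy − b·Sxy = 3.44 − (-0.321992)·(-7.76) = 0.941344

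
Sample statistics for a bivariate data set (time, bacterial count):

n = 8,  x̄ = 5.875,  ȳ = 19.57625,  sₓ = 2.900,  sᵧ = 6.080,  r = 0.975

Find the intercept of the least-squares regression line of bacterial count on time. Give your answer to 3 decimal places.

b = r · sᵧ/sₓ = 0.975 · 6.08/2.9 = 2.044138
a = ȳ − b·x̄ = 19.57625 − 2.044138·5.875 = 7.566940

7.567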